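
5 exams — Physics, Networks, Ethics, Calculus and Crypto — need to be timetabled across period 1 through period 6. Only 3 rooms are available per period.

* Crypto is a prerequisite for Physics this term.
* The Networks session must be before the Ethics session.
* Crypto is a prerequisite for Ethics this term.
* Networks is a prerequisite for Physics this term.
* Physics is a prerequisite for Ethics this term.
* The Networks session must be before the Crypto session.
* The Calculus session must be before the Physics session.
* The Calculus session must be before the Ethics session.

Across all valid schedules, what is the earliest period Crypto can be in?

period 2

Precedence pushes Crypto to at least period 2; downstream work caps Crypto at period 4.
Crypto at period 2 is achievable: Physics=period 3, Crypto=period 2, Networks=period 1, Calculus=period 1, Ethics=period 4.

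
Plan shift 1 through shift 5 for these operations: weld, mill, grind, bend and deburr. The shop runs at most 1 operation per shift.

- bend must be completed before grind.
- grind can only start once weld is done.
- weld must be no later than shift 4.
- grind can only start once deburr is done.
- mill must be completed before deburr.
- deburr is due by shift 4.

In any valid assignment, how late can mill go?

Downstream work caps mill at shift 3.
mill at shift 3 is achievable: grind in shift 5, mill in shift 3, deburr in shift 4, bend in shift 2, weld in shift 1.

shift 3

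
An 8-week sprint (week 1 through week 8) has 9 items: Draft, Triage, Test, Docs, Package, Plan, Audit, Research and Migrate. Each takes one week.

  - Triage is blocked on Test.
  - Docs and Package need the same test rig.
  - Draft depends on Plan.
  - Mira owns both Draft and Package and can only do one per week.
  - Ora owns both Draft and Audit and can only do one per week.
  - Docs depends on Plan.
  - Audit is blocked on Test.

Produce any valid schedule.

Docs -> week 2, Audit -> week 3, Plan -> week 1, Migrate -> week 1, Draft -> week 2, Triage -> week 2, Research -> week 1, Test -> week 1, Package -> week 1

Checking: Test(week 1) before Audit(week 3); Plan(week 1) before Draft(week 2); Plan(week 1) before Docs(week 2); Test(week 1) before Triage(week 2); Draft(week 2) != Audit(week 3); Draft(week 2) != Package(week 1); Docs(week 2) != Package(week 1).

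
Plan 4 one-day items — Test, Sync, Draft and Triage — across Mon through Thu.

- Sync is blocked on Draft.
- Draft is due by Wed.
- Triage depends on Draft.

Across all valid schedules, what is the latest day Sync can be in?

Precedence pushes Sync to at least Tue.
Sync at Thu is achievable: Triage in Tue, Draft in Mon, Sync in Thu, Test in Mon.

Thu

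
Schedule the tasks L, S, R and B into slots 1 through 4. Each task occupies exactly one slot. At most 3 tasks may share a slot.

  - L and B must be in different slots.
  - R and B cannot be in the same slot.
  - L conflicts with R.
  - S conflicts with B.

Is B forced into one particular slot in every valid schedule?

B can be 1 (e.g. B -> 1; L -> 2; R -> 3; S -> 2) or 2 (e.g. R -> 3, B -> 2, S -> 1, L -> 1).

No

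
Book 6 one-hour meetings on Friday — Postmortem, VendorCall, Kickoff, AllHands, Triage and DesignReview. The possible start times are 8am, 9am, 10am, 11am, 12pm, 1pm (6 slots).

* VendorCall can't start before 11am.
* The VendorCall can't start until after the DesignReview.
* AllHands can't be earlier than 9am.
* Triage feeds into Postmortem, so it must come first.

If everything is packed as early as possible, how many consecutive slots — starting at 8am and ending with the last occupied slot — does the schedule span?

4

The precedence chain requires at least 2 distinct slots.
VendorCall can't be placed before 11am — that is slot 4 counting from 8am — so the schedule must run through at least 4 slots.
4 works (last occupied slot: 11am): for example Triage=8am; Kickoff=8am; AllHands=9am; Postmortem=9am; DesignReview=8am; VendorCall=11am.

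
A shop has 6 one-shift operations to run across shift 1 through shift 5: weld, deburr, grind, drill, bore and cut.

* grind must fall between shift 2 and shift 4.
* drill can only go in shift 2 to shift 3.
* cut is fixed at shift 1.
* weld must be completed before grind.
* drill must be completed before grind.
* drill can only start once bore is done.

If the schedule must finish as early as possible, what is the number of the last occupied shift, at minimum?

shift 3

The precedence chain requires at least 3 distinct shifts.
3 works (last occupied shift: shift 3): for example bore in shift 1, drill in shift 2, grind in shift 3, cut in shift 1, weld in shift 1, deburr in shift 1.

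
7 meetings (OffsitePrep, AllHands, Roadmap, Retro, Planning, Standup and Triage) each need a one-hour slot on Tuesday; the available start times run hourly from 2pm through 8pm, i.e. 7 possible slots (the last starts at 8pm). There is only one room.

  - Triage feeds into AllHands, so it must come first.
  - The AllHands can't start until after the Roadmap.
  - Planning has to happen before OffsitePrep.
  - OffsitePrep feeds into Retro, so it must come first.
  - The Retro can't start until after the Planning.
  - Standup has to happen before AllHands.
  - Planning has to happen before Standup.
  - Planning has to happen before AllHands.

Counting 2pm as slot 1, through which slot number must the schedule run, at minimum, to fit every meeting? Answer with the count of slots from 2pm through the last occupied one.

7

The precedence chain requires at least 3 distinct slots.
With at most 1 per slot and 7 meetings, at least 7 slots are needed.
7 works (last occupied slot: 8pm): for example Standup -> 3pm, Planning -> 2pm, Triage -> 5pm, OffsitePrep -> 7pm, Retro -> 8pm, AllHands -> 6pm, Roadmap -> 4pm.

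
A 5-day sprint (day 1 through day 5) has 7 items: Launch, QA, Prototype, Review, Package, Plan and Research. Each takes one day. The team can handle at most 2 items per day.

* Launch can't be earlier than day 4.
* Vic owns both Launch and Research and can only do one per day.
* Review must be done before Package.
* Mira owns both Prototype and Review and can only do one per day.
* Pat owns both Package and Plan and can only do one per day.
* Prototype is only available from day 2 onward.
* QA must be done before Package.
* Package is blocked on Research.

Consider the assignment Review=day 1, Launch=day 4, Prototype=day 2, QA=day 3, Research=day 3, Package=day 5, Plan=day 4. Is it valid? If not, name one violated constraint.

Yes

Launch can't be earlier than day 4 — holds.
The team can handle at most 2 items per day — holds.
Package is blocked on Research — holds.
Prototype is only available from day 2 onward — holds.
Vic owns both Launch and Research and can only do one per day — holds.
Mira owns both Prototype and Review and can only do one per day — holds.
Review must be done before Package — holds.
QA must be done before Package — holds.
Pat owns both Package and Plan and can only do one per day — holds.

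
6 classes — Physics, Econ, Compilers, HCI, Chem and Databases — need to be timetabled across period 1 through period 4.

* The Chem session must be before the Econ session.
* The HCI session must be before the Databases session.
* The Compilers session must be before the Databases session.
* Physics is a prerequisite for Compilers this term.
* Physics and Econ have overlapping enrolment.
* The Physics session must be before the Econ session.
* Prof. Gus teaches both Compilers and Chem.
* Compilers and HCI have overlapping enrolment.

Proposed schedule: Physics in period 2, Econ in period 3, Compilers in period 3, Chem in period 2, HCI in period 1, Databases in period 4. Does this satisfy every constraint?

Yes, all constraints hold

The Physics session must be before the Econ session — holds.
The Chem session must be before the Econ session — holds.
Prof. Gus teaches both Compilers and Chem — holds.
Compilers and HCI have overlapping enrolment — holds.
Physics and Econ have overlapping enrolment — holds.
The HCI session must be before the Databases session — holds.
Physics is a prerequisite for Compilers this term — holds.
The Compilers session must be before the Databases session — holds.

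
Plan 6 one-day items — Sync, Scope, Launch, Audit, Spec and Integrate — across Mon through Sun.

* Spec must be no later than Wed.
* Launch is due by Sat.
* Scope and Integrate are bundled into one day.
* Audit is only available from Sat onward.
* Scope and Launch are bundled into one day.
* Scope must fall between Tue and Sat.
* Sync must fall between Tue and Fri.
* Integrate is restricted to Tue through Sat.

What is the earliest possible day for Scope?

Tue

Scope is available from Tue; Scope's own window allows nothing later than Sat.
Scope at Tue is achievable: Sync in Tue; Scope in Tue; Audit in Sat; Integrate in Tue; Spec in Mon; Launch in Tue.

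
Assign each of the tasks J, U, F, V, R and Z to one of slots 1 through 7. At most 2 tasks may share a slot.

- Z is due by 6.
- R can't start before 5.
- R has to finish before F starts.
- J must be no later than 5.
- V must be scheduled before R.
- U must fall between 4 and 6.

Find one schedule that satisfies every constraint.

F -> 6; Z -> 1; U -> 4; J -> 1; R -> 5; V -> 2

Checking: R(5) before F(6); V(2) before R(5); R=5 in [5,7]; Z=1 in [1,6]; U=4 in [4,6]; J=1 in [1,5]; max 2 per slot (cap 2).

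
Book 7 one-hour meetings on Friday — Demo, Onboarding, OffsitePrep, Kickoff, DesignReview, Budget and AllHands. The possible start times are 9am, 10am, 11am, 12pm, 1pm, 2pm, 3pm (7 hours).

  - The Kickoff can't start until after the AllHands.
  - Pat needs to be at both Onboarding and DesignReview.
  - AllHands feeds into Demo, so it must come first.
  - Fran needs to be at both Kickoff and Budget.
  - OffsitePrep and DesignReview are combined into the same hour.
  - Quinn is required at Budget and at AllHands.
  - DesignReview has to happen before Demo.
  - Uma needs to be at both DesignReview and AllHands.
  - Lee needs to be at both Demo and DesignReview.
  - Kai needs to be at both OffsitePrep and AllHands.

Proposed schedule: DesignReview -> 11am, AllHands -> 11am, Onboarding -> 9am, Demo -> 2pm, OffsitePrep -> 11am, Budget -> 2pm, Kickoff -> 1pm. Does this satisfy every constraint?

Invalid. Uma needs to be at both DesignReview and AllHands.

DesignReview has to happen before Demo — holds.
Kai needs to be at both OffsitePrep and AllHands — violated.
The Kickoff can't start until after the AllHands — holds.
Pat needs to be at both Onboarding and DesignReview — holds.
Uma needs to be at both DesignReview and AllHands — violated.
AllHands feeds into Demo, so it must come first — holds.
Quinn is required at Budget and at AllHands — holds.
Lee needs to be at both Demo and DesignReview — holds.
OffsitePrep and DesignReview are combined into the same hour — holds.
Fran needs to be at both Kickoff and Budget — holds.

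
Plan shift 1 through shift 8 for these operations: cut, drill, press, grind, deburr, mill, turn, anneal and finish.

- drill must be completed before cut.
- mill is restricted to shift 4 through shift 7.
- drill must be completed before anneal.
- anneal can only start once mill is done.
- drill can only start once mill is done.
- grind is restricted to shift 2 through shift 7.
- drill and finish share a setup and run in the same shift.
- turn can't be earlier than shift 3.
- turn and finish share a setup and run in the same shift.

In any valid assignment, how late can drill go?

shift 7

Precedence pushes drill to at least shift 5; downstream work caps drill at shift 7.
drill at shift 7 is achievable: press -> shift 1; finish -> shift 7; drill -> shift 7; mill -> shift 4; grind -> shift 2; cut -> shift 8; turn -> shift 7; deburr -> shift 1; anneal -> shift 8.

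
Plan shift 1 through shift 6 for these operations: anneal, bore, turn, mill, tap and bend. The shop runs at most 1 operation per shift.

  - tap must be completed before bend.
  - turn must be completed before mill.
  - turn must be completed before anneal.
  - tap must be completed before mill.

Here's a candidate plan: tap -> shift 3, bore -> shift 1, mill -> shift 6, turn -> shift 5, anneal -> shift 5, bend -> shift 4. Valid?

No. The shop runs at most 1 operation per shift is not satisfied.

turn must be completed before anneal — violated.
tap must be completed before bend — holds.
The shop runs at most 1 operation per shift — violated.
tap must be completed before mill — holds.
turn must be completed before mill — holds.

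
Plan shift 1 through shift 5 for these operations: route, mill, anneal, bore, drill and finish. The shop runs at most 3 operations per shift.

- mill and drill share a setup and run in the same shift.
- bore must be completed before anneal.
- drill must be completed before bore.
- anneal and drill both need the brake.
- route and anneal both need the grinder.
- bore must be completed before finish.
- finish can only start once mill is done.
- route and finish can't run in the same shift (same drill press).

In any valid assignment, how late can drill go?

shift 3

Downstream work caps drill at shift 3.
drill at shift 3 is achievable: mill in shift 3; anneal in shift 5; finish in shift 5; route in shift 1; drill in shift 3; bore in shift 4.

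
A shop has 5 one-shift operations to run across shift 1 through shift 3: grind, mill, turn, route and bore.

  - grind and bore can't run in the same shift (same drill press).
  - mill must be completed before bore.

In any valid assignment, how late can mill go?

Downstream work caps mill at shift 2.
mill at shift 2 is achievable: mill=shift 2, turn=shift 1, grind=shift 1, bore=shift 3, route=shift 1.

shift 2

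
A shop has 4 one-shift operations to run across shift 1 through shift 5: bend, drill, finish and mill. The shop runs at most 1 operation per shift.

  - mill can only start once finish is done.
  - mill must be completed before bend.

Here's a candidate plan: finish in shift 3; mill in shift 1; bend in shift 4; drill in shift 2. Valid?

The shop runs at most 1 operation per shift — holds.
mill must be completed before bend — holds.
mill can only start once finish is done — violated.

No — it violates: mill can only start once finish is done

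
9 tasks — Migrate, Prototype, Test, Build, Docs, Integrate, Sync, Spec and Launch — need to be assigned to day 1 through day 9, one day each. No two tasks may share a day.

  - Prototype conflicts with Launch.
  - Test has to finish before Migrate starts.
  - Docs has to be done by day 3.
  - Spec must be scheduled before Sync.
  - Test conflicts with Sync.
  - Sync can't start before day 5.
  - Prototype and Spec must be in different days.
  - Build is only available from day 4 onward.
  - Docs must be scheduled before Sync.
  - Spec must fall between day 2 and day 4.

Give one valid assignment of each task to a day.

Test -> day 3; Build -> day 4; Integrate -> day 8; Prototype -> day 7; Launch -> day 9; Sync -> day 5; Spec -> day 2; Migrate -> day 6; Docs -> day 1

Checking: Docs(day 1) before Sync(day 5); Test(day 3) before Migrate(day 6); Spec(day 2) before Sync(day 5); Test(day 3) != Sync(day 5); Prototype(day 7) != Launch(day 9); Prototype(day 7) != Spec(day 2); Sync=day 5 in [day 5,day 9]; Docs=day 1 in [day 1,day 3]; Spec=day 2 in [day 2,day 4]; Build=day 4 in [day 4,day 9]; max 1 per day (cap 1).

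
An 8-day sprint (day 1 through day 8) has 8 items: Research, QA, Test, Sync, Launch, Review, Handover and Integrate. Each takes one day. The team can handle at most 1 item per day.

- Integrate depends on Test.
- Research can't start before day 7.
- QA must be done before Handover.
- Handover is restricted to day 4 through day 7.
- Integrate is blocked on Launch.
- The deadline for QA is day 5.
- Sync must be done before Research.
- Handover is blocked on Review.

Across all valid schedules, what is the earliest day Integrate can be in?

day 3

Precedence pushes Integrate to at least day 2.
Integrate at day 3 is achievable: Integrate in day 3; Review in day 5; QA in day 4; Launch in day 2; Sync in day 7; Test in day 1; Handover in day 6; Research in day 8.
Nothing earlier works — the capacity limit rule out every day before day 3.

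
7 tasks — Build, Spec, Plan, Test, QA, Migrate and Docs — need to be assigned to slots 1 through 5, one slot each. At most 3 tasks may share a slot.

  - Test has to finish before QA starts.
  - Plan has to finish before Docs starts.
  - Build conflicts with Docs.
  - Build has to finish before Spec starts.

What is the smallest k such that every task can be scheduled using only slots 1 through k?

3

The precedence chain requires at least 2 distinct slots.
With at most 3 per slot and 7 tasks, at least 3 slots are needed.
3 works (last occupied slot: 3): for example Test in 1, Migrate in 3, QA in 2, Spec in 2, Docs in 2, Build in 1, Plan in 1.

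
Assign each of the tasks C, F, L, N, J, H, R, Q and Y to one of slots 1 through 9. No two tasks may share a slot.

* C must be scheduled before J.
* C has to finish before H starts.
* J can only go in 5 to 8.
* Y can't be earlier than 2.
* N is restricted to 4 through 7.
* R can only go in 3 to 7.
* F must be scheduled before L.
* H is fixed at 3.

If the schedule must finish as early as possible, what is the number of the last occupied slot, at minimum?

The precedence chain requires at least 2 distinct slots.
With at most 1 per slot and 9 tasks, at least 9 slots are needed.
J can't be placed before 5, so the schedule must run through at least slot 5.
9 works (last occupied slot: 9): for example F in 7, L in 8, N in 4, C in 1, R in 6, Q in 9, J in 5, H in 3, Y in 2.

9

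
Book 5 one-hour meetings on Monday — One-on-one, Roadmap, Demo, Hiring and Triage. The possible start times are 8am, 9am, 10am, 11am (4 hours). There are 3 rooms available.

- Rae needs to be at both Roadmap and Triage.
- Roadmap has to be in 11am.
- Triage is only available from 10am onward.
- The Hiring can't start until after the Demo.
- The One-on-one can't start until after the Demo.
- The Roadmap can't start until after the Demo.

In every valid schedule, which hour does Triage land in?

Triage's window is 10am–11am.
Roadmap is fixed at 11am, and Triage can't share a hour with Roadmap.
So Triage must be 10am.

10am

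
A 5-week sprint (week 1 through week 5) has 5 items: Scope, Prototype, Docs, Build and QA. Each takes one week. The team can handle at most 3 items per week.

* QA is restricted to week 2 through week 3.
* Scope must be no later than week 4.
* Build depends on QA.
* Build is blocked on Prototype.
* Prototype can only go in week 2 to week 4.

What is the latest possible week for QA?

week 3

QA is available from week 2; QA's own window allows nothing later than week 3.
QA at week 3 is achievable: QA=week 3, Docs=week 1, Prototype=week 2, Scope=week 1, Build=week 4.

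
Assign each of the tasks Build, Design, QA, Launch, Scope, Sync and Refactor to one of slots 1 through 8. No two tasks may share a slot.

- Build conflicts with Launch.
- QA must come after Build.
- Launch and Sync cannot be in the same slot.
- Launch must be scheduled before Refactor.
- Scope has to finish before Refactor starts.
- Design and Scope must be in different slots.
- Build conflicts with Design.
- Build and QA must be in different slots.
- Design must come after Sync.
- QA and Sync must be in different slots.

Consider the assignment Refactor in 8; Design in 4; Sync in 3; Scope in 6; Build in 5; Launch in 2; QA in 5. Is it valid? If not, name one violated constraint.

Launch must be scheduled before Refactor — holds.
Launch and Sync cannot be in the same slot — holds.
Design must come after Sync — holds.
QA and Sync must be in different slots — holds.
Build and QA must be in different slots — violated.
QA must come after Build — violated.
Build conflicts with Design — holds.
Design and Scope must be in different slots — holds.
Scope has to finish before Refactor starts — holds.
Build conflicts with Launch — holds.
No two tasks may share a slot — violated.

Invalid. Build and QA must be in different slots.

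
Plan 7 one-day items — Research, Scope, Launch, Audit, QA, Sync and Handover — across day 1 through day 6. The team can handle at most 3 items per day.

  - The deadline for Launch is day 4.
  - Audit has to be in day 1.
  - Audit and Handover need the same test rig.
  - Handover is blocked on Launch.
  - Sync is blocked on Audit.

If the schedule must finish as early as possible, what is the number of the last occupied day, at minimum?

3

The precedence chain requires at least 2 distinct days.
With at most 3 per day and 7 work items, at least 3 days are needed.
3 works (last occupied day: day 3): for example Sync in day 2, Research in day 1, Scope in day 2, Audit in day 1, QA in day 3, Launch in day 1, Handover in day 2.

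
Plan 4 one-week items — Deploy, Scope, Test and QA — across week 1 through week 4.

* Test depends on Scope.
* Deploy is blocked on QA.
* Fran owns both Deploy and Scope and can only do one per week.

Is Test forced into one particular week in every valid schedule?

Test can be week 2 (e.g. Scope=week 1; Deploy=week 2; Test=week 2; QA=week 1) or week 3 (e.g. Scope=week 1; Test=week 3; Deploy=week 2; QA=week 1).

No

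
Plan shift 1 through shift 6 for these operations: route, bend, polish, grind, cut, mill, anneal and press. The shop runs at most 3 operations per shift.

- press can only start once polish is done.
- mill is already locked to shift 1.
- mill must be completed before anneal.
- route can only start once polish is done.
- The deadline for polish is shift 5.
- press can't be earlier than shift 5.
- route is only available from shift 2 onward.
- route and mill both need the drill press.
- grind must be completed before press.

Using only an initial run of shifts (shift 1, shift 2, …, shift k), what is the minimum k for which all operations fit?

The precedence chain requires at least 2 distinct shifts.
With at most 3 per shift and 8 operations, at least 3 shifts are needed.
press can't be placed before shift 5, so the schedule must run through at least shift 5.
5 works (last occupied shift: shift 5): for example polish -> shift 1, mill -> shift 1, press -> shift 5, bend -> shift 2, cut -> shift 3, anneal -> shift 2, route -> shift 2, grind -> shift 1.

5 shifts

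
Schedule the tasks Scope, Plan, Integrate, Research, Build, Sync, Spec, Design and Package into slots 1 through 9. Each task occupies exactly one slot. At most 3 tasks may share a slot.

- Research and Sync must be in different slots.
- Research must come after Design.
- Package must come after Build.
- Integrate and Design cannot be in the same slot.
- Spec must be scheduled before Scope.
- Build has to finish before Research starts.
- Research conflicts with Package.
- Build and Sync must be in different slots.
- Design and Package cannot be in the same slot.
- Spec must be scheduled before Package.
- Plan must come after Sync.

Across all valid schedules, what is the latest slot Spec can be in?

Downstream work caps Spec at 8.
Spec at 8 is achievable: Integrate in 2; Sync in 3; Scope in 9; Spec in 8; Plan in 4; Research in 2; Design in 1; Build in 1; Package in 9.

8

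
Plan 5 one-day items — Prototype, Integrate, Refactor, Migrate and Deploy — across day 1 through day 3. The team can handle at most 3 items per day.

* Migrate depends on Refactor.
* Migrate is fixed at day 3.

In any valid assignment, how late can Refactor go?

Downstream work caps Refactor at day 2.
Refactor at day 2 is achievable: Integrate=day 1; Deploy=day 1; Migrate=day 3; Refactor=day 2; Prototype=day 1.

day 2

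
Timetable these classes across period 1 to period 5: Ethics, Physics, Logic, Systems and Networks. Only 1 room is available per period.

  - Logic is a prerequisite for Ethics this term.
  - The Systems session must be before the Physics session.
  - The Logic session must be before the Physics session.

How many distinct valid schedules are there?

Splitting on Ethics: it can be period 2 (3), period 3 (6), period 4 (8), period 5 (8). Listing each branch's schedules as (Physics, Logic, Systems, Networks) by period number:
Ethics=period 2: (4,1,3,5) (5,1,3,4) (5,1,4,3) — 3.
Ethics=period 3: (4,1,2,5) (4,2,1,5) (5,1,2,4) (5,1,4,2) (5,2,1,4) (5,2,4,1) — 6.
Ethics=period 4: (3,1,2,5) (3,2,1,5) (5,1,2,3) (5,1,3,2) (5,2,1,3) (5,2,3,1) (5,3,1,2) (5,3,2,1) — 8.
Ethics=period 5: (3,1,2,4) (3,2,1,4) (4,1,2,3) (4,1,3,2) (4,2,1,3) (4,2,3,1) (4,3,1,2) (4,3,2,1) — 8.
Summing: 3 + 6 + 8 + 8 = 25.

25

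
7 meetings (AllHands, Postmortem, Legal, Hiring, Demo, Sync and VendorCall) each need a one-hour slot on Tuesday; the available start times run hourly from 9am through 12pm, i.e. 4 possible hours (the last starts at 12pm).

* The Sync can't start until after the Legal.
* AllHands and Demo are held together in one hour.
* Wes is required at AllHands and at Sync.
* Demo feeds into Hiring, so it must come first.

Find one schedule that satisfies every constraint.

AllHands -> 9am; Demo -> 9am; VendorCall -> 9am; Hiring -> 10am; Legal -> 9am; Sync -> 10am; Postmortem -> 9am

Checking: Legal(9am) before Sync(10am); Demo(9am) before Hiring(10am); AllHands(9am) != Sync(10am); AllHands = Demo = 9am.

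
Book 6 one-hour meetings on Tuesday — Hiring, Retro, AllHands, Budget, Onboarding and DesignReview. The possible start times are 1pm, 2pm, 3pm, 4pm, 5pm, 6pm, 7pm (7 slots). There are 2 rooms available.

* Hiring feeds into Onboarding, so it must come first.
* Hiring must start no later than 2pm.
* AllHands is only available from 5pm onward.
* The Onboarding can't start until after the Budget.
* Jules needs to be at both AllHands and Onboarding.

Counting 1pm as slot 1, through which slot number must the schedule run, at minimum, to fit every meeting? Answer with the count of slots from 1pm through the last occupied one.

5

The precedence chain requires at least 2 distinct slots.
With at most 2 per slot and 6 meetings, at least 3 slots are needed.
AllHands can't be placed before 5pm — that is slot 5 counting from 1pm — so the schedule must run through at least 5 slots.
5 works (last occupied slot: 5pm): for example DesignReview in 3pm, AllHands in 5pm, Onboarding in 2pm, Hiring in 1pm, Budget in 1pm, Retro in 2pm.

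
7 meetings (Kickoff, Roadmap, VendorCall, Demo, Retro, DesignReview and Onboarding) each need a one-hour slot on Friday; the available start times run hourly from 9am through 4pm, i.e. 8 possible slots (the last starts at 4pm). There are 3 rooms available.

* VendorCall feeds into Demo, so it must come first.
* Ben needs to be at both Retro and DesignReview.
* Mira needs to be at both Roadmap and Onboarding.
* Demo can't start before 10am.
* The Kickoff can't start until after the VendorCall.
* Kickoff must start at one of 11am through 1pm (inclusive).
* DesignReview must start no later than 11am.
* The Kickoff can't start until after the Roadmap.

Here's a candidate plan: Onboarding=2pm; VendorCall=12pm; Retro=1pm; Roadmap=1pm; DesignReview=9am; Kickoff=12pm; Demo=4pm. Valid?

No. The Kickoff can't start until after the Roadmap is not satisfied.

The Kickoff can't start until after the Roadmap — violated.
Mira needs to be at both Roadmap and Onboarding — holds.
Ben needs to be at both Retro and DesignReview — holds.
Demo can't start before 10am — holds.
There are 3 rooms available — holds.
Kickoff must start at one of 11am through 1pm (inclusive) — holds.
DesignReview must start no later than 11am — holds.
VendorCall feeds into Demo, so it must come first — holds.
The Kickoff can't start until after the VendorCall — violated.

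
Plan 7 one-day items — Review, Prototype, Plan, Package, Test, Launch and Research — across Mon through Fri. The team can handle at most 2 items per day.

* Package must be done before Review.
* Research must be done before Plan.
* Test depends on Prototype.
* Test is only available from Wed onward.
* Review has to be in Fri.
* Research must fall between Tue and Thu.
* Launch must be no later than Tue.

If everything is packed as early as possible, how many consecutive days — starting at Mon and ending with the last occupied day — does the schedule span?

The precedence chain requires at least 2 distinct days.
With at most 2 per day and 7 work items, at least 4 days are needed.
Review can't be placed before Fri — that is day 5 counting from Mon — so the schedule must run through at least 5 days.
5 works (last occupied day: Fri): for example Plan in Wed; Launch in Mon; Test in Wed; Review in Fri; Package in Tue; Prototype in Mon; Research in Tue.

5 days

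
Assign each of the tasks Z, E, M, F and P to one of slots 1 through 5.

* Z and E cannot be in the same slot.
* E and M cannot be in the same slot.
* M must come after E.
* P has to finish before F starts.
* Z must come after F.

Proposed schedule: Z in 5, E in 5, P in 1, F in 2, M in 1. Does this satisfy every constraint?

P has to finish before F starts — holds.
M must come after E — violated.
Z and E cannot be in the same slot — violated.
E and M cannot be in the same slot — holds.
Z must come after F — holds.

No — it violates: M must come after E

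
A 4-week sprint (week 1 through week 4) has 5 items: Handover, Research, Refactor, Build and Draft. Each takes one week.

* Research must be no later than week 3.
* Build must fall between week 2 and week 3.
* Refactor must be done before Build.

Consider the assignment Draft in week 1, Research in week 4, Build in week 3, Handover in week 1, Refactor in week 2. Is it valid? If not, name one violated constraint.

Build must fall between week 2 and week 3 — holds.
Refactor must be done before Build — holds.
Research must be no later than week 3 — violated.

No — it violates: Research must be no later than week 3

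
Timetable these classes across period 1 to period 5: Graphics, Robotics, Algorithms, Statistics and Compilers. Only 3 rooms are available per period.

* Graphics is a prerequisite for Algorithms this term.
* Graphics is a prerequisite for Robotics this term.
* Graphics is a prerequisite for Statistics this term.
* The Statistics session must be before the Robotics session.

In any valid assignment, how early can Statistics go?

period 2

Precedence pushes Statistics to at least period 2; downstream work caps Statistics at period 4.
Statistics at period 2 is achievable: Compilers -> period 1; Graphics -> period 1; Robotics -> period 3; Statistics -> period 2; Algorithms -> period 2.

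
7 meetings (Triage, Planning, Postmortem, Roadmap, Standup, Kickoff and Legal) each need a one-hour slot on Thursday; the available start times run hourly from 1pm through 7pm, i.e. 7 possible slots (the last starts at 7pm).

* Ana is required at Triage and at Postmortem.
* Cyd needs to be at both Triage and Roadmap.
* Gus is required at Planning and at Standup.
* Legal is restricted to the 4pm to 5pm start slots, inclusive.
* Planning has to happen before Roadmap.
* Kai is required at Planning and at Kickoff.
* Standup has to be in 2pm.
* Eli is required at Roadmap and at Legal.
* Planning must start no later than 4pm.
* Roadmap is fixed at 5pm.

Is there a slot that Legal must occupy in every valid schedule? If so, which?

4pm

Legal's window is 4pm–5pm.
Roadmap is fixed at 5pm, and Legal can't share a slot with Roadmap.
So Legal must be 4pm.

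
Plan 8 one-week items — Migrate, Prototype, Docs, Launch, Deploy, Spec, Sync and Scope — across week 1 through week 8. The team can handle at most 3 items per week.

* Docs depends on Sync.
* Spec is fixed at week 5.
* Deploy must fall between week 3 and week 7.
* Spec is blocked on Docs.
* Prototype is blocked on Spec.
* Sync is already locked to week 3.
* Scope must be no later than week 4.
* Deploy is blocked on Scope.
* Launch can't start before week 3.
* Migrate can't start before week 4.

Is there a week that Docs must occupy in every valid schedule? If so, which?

week 4

Sync is fixed at week 3 and must come before Docs, so Docs is at least week 4.
Spec is fixed at week 5 and must come after Docs, so Docs is at most week 4.
So Docs must be week 4.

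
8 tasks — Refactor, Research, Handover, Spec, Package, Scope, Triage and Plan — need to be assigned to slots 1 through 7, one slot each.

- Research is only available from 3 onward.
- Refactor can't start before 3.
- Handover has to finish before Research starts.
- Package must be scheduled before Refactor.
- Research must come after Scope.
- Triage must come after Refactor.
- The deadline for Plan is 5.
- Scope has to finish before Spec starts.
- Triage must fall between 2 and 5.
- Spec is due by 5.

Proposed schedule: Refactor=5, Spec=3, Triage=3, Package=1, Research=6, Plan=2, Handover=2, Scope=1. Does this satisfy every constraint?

Scope has to finish before Spec starts — holds.
Research must come after Scope — holds.
Handover has to finish before Research starts — holds.
Research is only available from 3 onward — holds.
The deadline for Plan is 5 — holds.
Triage must come after Refactor — violated.
Triage must fall between 2 and 5 — holds.
Spec is due by 5 — holds.
Package must be scheduled before Refactor — holds.
Refactor can't start before 3 — holds.

Invalid. Triage must come after Refactor.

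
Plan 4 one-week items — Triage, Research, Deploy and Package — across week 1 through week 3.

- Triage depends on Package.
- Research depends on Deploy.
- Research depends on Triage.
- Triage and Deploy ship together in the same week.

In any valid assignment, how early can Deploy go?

week 2

Deploy must be in the same week as Triage, which can't be before week 2, so Deploy is at least week 2; downstream work caps Deploy at week 2.
Deploy at week 2 is achievable: Triage -> week 2; Package -> week 1; Deploy -> week 2; Research -> week 3.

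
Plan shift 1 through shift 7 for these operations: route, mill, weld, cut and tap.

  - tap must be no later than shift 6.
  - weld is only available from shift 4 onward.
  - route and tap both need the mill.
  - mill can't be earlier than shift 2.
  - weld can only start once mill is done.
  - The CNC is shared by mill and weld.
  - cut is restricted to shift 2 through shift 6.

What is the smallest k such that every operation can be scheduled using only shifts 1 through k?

The precedence chain requires at least 2 distinct shifts.
weld can't be placed before shift 4, so the schedule must run through at least shift 4.
4 works (last occupied shift: shift 4): for example route in shift 1, tap in shift 2, weld in shift 4, mill in shift 2, cut in shift 2.

4 shifts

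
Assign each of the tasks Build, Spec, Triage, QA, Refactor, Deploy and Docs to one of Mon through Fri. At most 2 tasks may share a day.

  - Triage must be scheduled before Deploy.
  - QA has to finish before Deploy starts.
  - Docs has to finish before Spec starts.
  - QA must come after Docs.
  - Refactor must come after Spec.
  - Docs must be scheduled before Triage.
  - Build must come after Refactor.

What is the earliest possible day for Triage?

Precedence pushes Triage to at least Tue; downstream work caps Triage at Thu.
Triage at Tue is achievable: Spec=Tue, QA=Wed, Build=Thu, Deploy=Thu, Refactor=Wed, Docs=Mon, Triage=Tue.

Tue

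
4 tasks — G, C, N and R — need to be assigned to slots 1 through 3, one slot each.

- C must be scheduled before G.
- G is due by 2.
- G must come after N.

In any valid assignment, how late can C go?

1

Downstream work caps C at 1.
C at 1 is achievable: C in 1, N in 1, R in 1, G in 2.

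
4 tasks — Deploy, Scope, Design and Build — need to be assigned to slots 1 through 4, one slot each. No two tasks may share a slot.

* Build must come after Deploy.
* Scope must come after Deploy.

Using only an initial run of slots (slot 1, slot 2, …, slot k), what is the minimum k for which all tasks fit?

4

The precedence chain requires at least 2 distinct slots.
With at most 1 per slot and 4 tasks, at least 4 slots are needed.
4 works (last occupied slot: 4): for example Build=3, Scope=2, Deploy=1, Design=4.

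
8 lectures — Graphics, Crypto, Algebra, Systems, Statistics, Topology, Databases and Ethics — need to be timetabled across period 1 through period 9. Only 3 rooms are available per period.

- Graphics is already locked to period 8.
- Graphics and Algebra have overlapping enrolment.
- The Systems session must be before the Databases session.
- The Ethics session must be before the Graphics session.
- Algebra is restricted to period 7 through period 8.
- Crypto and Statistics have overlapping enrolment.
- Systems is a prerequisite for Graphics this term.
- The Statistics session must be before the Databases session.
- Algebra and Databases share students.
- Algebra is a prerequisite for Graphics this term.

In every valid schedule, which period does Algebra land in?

Algebra's window is period 7–period 8.
Graphics is fixed at period 8, and Algebra can't share a period with Graphics.
So Algebra must be period 7.

period 7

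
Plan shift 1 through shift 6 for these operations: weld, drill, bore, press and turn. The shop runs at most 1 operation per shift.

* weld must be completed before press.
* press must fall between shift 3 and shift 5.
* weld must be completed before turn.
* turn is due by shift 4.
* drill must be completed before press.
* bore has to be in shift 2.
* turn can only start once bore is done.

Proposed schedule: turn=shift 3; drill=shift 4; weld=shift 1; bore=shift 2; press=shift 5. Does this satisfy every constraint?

press must fall between shift 3 and shift 5 — holds.
weld must be completed before turn — holds.
drill must be completed before press — holds.
weld must be completed before press — holds.
The shop runs at most 1 operation per shift — holds.
bore has to be in shift 2 — holds.
turn is due by shift 4 — holds.
turn can only start once bore is done — holds.

Valid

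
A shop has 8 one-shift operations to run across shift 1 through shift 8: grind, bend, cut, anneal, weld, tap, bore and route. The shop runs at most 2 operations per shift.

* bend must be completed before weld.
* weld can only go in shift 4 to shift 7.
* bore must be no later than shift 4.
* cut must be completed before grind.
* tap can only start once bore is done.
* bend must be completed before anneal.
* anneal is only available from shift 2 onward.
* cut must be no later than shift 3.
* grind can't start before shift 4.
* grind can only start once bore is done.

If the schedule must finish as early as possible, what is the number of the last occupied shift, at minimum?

The precedence chain requires at least 2 distinct shifts.
With at most 2 per shift and 8 operations, at least 4 shifts are needed.
grind can't be placed before shift 4, so the schedule must run through at least shift 4.
4 works (last occupied shift: shift 4): for example bore=shift 2; weld=shift 4; tap=shift 3; grind=shift 4; bend=shift 1; cut=shift 1; route=shift 3; anneal=shift 2.

shift 4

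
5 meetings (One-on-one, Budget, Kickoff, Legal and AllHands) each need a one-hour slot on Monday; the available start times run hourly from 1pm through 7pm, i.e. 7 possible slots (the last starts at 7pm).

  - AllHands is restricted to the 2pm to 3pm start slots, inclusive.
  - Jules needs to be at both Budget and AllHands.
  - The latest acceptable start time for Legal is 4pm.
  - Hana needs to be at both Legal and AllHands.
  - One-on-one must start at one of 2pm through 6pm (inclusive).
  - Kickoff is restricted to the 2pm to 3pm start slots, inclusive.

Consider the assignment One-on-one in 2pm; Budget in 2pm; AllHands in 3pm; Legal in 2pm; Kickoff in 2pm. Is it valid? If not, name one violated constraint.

Yes

Jules needs to be at both Budget and AllHands — holds.
Hana needs to be at both Legal and AllHands — holds.
The latest acceptable start time for Legal is 4pm — holds.
Kickoff is restricted to the 2pm to 3pm start slots, inclusive — holds.
AllHands is restricted to the 2pm to 3pm start slots, inclusive — holds.
One-on-one must start at one of 2pm through 6pm (inclusive) — holds.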